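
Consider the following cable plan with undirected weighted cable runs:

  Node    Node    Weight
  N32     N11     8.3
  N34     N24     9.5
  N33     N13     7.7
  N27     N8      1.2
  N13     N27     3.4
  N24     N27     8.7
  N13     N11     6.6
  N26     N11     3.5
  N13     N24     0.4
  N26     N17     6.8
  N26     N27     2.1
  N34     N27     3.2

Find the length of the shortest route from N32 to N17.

18.6

Enumerating some paths:
N32–N11–N26–N17: 8.3+3.5+6.8 = 18.6
N32–N11–N13–N27–N26–N17: 8.3+6.6+3.4+2.1+6.8 = 27.2
Cheapest is N32–N11–N26–N17 at 18.6.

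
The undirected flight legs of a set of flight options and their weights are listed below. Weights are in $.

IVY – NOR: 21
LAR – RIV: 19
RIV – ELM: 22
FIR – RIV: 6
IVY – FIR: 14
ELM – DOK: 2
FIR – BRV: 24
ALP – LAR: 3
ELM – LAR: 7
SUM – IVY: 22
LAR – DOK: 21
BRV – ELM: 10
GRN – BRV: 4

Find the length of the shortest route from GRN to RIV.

Compare a few routes:
GRN → BRV → ELM → LAR → RIV: 4+10+7+19 = 40
GRN → BRV → ELM → RIV: 4+10+22 = 36
GRN → BRV → FIR → RIV: 4+24+6 = 34
The minimum is $34 via GRN → BRV → FIR → RIV.

$34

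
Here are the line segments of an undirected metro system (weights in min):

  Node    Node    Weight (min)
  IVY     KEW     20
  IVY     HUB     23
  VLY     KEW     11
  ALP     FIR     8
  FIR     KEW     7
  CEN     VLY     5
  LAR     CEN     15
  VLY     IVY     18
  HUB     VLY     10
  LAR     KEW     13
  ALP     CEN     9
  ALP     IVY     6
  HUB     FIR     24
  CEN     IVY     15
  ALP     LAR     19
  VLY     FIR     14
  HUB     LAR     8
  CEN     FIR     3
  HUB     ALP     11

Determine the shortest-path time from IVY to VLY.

18 min

Candidate routes:
IVY → ALP → CEN → VLY: 6+9+5 = 20
IVY → VLY: 18 = 18
IVY → CEN → VLY: 15+5 = 20
Cheapest is IVY → VLY at 18 min.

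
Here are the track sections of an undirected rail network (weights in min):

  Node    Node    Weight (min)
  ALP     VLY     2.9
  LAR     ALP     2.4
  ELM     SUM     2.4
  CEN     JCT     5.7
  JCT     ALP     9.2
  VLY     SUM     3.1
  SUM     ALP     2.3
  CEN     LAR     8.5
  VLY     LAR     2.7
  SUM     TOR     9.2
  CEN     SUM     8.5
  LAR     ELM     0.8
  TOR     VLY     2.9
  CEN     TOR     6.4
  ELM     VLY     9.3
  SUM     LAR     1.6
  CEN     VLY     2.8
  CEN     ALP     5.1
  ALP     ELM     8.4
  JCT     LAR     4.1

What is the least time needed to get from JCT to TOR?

9.7 min

Enumerating some paths:
JCT - LAR - VLY - TOR: 4.1+2.7+2.9 = 9.7
JCT - CEN - VLY - TOR: 5.7+2.8+2.9 = 11.4
JCT - LAR - SUM - VLY - TOR: 4.1+1.6+3.1+2.9 = 11.7
The minimum is 9.7 min via JCT - LAR - VLY - TOR.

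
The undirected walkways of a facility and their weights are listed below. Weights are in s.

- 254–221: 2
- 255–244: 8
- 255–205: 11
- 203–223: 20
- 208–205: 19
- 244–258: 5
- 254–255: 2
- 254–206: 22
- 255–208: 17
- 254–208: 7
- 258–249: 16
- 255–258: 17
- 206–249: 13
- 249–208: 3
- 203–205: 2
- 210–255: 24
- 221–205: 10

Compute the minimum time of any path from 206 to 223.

56 s

Shortest distances from 206:
206: 0
249: 13  (via 206)
208: 16  (via 249)
254: 22  (via 206)
221: 24  (via 254)
255: 24  (via 254)
258: 29  (via 249)
244: 32  (via 255)
205: 34  (via 221)
203: 36  (via 205)
210: 48  (via 255)
223: 56  (via 203)
Shortest route: 206 → 254 → 221 → 205 → 203 → 223 = 56 s.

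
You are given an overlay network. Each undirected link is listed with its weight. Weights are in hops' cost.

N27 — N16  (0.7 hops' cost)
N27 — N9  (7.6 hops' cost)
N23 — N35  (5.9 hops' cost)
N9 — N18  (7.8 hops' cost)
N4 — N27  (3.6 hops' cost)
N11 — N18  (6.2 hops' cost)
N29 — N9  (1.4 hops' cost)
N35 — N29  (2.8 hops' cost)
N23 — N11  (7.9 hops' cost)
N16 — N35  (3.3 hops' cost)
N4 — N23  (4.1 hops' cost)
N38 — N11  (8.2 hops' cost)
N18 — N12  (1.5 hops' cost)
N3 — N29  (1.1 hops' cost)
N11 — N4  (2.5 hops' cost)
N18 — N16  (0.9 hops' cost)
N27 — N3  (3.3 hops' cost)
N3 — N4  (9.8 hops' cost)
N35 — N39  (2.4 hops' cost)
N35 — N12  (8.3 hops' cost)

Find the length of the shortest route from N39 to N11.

12.5 hops' cost

Enumerating some paths:
N39 - N35 - N16 - N27 - N4 - N11: 2.4+3.3+0.7+3.6+2.5 = 12.5
N39 - N35 - N16 - N18 - N11: 2.4+3.3+0.9+6.2 = 12.8
The minimum is 12.5 hops' cost via N39 - N35 - N16 - N27 - N4 - N11.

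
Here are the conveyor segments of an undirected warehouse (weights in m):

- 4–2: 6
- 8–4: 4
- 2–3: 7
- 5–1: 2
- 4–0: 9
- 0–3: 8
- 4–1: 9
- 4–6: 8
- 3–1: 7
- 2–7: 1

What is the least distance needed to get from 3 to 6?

21 m

Compare a few routes:
3–1–4–6: 7+9+8 = 24
3–2–4–6: 7+6+8 = 21
Cheapest is 3–2–4–6 at 21 m.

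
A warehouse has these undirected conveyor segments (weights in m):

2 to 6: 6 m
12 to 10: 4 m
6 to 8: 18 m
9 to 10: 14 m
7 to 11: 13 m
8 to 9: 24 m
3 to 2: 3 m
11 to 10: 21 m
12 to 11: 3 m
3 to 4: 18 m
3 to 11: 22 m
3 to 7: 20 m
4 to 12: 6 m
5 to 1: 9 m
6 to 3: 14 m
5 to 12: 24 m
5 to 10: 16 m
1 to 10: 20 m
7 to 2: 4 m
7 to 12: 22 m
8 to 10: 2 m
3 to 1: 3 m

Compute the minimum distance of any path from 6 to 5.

21 m

Candidate routes:
6 → 2 → 3 → 1 → 5: 6+3+3+9 = 21
6 → 3 → 1 → 5: 14+3+9 = 26
Cheapest is 6 → 2 → 3 → 1 → 5 at 21 m.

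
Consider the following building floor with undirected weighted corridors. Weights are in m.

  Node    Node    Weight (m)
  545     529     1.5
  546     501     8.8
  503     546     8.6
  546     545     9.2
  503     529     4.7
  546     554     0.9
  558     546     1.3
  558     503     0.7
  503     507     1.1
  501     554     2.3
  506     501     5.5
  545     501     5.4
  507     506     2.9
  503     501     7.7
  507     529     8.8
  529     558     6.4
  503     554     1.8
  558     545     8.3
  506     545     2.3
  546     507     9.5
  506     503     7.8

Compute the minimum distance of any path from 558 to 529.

Candidate routes:
558 → 503 → 529: 0.7+4.7 = 5.4
558 → 503 → 507 → 506 → 545 → 529: 0.7+1.1+2.9+2.3+1.5 = 8.5
558 → 529: 6.4 = 6.4
The minimum is 5.4 m via 558 → 503 → 529.

5.4 m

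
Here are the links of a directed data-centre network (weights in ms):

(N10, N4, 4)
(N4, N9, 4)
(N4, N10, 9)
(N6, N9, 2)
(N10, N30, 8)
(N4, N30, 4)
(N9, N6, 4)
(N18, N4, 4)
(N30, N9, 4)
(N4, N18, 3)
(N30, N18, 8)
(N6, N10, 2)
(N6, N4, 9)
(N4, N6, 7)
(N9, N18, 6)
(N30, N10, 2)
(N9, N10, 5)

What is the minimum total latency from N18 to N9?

Shortest distances from N18:
N18: 0
N4: 4  (via N18)
N9: 8  (via N4)
Shortest route: N18 → N4 → N9 = 8 ms.

8 ms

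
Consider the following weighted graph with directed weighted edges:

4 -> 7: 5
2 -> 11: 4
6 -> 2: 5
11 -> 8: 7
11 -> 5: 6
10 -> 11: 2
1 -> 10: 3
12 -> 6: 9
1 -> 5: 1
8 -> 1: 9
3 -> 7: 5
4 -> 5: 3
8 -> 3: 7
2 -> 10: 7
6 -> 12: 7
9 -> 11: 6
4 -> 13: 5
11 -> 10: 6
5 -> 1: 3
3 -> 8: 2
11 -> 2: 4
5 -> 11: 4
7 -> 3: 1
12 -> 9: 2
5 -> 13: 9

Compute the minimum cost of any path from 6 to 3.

23

Enumerating some paths:
6 → 2 → 11 → 8 → 3: 5+4+7+7 = 23
6 → 2 → 10 → 11 → 8 → 3: 5+7+2+7+7 = 28
The minimum is 23 via 6 → 2 → 11 → 8 → 3.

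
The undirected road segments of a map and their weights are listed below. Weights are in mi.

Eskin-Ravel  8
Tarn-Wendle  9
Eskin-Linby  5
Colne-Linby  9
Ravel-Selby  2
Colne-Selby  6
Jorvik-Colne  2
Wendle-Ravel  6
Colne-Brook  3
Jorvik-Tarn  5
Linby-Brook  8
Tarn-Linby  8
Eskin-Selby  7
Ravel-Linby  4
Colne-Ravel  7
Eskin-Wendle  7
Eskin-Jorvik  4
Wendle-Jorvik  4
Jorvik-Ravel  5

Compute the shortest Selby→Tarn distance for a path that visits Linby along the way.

Best Selby to Linby: Selby–Ravel–Linby costing 6
Shortest Linby→Tarn: Linby–Tarn = 8
Total via Linby: 6 + 8 = 14 mi.

14 mi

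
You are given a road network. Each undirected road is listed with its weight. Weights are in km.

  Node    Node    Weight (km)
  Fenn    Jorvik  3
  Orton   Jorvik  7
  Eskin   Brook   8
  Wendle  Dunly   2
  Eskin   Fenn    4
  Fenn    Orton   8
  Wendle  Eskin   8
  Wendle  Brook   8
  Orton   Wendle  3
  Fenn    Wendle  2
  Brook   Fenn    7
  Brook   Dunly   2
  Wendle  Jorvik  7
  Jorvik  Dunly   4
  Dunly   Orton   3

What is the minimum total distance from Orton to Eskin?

9 km

Compare a few routes:
Orton → Wendle → Eskin: 3+8 = 11
Orton → Wendle → Fenn → Eskin: 3+2+4 = 9
Orton → Fenn → Eskin: 8+4 = 12
Orton → Dunly → Wendle → Fenn → Eskin: 3+2+2+4 = 11
Cheapest is Orton → Wendle → Fenn → Eskin at 9 km.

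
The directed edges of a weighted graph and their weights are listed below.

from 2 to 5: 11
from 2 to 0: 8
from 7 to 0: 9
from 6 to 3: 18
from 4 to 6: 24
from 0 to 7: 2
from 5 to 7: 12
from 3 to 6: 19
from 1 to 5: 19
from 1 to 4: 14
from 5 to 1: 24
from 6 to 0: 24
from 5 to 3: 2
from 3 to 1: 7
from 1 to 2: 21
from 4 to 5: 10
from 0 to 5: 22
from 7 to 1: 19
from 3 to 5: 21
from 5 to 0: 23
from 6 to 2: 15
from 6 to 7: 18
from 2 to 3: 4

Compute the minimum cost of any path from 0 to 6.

Compare a few routes:
0–5–3–6: 22+2+19 = 43
0–7–1–5–3–6: 2+19+19+2+19 = 61
0–7–1–2–3–6: 2+19+21+4+19 = 65
0–7–1–4–6: 2+19+14+24 = 59
Cheapest is 0–5–3–6 at 43.

43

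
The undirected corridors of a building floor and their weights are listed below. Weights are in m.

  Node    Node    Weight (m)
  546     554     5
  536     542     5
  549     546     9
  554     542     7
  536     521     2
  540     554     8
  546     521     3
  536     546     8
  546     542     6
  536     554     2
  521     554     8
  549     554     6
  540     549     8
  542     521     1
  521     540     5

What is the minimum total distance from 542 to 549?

Settle nodes by increasing distance from 542:
542: 0
521: 1  (via 542)
536: 3  (via 521)
546: 4  (via 521)
554: 5  (via 536)
540: 6  (via 521)
549: 11  (via 554)
Shortest route: 542 → 521 → 536 → 554 → 549 = 11 m.

11 m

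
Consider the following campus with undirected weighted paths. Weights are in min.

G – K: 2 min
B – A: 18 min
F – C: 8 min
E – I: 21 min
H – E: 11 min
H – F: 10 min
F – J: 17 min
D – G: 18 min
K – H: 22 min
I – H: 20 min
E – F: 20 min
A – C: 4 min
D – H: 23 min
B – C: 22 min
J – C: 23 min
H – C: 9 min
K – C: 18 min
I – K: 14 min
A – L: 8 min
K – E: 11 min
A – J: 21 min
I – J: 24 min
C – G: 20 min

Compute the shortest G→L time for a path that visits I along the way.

Best G to I: G → K → I costing 16
Best I to L: I → H → C → A → L costing 41
Total via I: 16 + 41 = 57 min.

57 min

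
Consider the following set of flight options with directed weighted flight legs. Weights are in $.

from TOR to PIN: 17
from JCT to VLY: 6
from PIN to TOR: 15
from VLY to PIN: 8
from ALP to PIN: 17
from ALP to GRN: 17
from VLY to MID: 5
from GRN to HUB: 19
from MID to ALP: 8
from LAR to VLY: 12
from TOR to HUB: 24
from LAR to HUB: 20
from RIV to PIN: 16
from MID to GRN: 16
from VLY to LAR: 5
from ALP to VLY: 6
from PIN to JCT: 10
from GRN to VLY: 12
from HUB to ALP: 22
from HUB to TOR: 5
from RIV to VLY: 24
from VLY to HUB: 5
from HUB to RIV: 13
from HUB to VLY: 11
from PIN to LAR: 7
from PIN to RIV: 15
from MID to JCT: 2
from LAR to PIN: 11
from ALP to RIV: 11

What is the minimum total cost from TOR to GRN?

$54

Running Dijkstra from TOR:
TOR: 0
PIN: 17  (via TOR)
HUB: 24  (via TOR)
LAR: 24  (via PIN)
JCT: 27  (via PIN)
RIV: 32  (via PIN)
VLY: 33  (via JCT)
MID: 38  (via VLY)
ALP: 46  (via HUB)
GRN: 54  (via MID)
Shortest route: TOR–PIN–JCT–VLY–MID–GRN = $54.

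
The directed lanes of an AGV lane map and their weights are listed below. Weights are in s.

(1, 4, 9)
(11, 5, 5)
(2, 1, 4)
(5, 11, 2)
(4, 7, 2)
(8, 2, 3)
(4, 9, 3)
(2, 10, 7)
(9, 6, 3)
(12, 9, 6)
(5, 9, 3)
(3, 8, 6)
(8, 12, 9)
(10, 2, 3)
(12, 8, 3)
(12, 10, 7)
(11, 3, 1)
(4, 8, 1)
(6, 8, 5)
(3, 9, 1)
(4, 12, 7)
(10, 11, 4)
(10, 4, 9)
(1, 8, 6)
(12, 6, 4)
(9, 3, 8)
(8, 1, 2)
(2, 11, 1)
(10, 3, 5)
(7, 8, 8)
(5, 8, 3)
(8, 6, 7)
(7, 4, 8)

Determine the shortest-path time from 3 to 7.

19 s

Enumerating some paths:
3 → 8 → 1 → 4 → 7: 6+2+9+2 = 19
3 → 9 → 6 → 8 → 1 → 4 → 7: 1+3+5+2+9+2 = 22
3 → 8 → 2 → 1 → 4 → 7: 6+3+4+9+2 = 24
The minimum is 19 s via 3 → 8 → 1 → 4 → 7.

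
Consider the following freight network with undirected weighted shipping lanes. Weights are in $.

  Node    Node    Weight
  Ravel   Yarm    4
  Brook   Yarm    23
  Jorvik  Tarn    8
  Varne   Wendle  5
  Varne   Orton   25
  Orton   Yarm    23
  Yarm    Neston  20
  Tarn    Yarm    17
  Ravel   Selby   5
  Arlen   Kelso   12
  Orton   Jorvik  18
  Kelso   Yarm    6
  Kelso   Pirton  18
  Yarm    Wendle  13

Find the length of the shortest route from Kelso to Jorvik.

$31

Settle nodes by increasing distance from Kelso:
Kelso: 0
Yarm: 6  (via Kelso)
Ravel: 10  (via Yarm)
Arlen: 12  (via Kelso)
Selby: 15  (via Ravel)
Pirton: 18  (via Kelso)
Wendle: 19  (via Yarm)
Tarn: 23  (via Yarm)
Varne: 24  (via Wendle)
Neston: 26  (via Yarm)
Orton: 29  (via Yarm)
Brook: 29  (via Yarm)
Jorvik: 31  (via Tarn)
Shortest route: Kelso–Yarm–Tarn–Jorvik = $31.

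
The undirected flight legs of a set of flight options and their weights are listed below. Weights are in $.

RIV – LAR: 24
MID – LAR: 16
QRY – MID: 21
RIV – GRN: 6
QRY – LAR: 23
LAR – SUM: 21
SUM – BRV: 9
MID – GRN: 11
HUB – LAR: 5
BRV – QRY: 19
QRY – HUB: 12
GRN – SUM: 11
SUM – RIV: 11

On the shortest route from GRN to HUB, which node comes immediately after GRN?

MID

Compare a few routes:
GRN–SUM–LAR–HUB: 11+21+5 = 37
GRN–RIV–LAR–HUB: 6+24+5 = 35
GRN–MID–LAR–HUB: 11+16+5 = 32
The minimum is $32 via GRN–MID–LAR–HUB.
So from GRN the first move is to MID.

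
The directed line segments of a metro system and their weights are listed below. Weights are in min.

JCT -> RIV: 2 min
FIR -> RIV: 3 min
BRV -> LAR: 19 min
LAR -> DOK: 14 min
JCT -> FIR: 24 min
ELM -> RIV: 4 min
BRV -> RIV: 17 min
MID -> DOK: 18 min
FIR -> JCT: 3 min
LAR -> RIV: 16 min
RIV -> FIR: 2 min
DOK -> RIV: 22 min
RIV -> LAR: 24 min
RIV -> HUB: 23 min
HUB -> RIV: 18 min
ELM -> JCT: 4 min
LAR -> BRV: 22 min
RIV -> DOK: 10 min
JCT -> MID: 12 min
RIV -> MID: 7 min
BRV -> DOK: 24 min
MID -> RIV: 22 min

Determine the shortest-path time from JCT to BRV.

48 min

Compare a few routes:
JCT → FIR → RIV → LAR → BRV: 24+3+24+22 = 73
JCT → RIV → LAR → BRV: 2+24+22 = 48
JCT → MID → RIV → LAR → BRV: 12+22+24+22 = 80
Cheapest is JCT → RIV → LAR → BRV at 48 min.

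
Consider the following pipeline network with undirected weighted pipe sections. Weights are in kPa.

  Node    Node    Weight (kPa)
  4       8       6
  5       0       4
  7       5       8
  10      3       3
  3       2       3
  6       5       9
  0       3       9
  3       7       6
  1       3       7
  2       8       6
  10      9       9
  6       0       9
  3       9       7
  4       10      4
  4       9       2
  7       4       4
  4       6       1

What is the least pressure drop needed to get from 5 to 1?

20 kPa

Compare a few routes:
5 - 7 - 3 - 1: 8+6+7 = 21
5 - 0 - 3 - 1: 4+9+7 = 20
The minimum is 20 kPa via 5 - 0 - 3 - 1.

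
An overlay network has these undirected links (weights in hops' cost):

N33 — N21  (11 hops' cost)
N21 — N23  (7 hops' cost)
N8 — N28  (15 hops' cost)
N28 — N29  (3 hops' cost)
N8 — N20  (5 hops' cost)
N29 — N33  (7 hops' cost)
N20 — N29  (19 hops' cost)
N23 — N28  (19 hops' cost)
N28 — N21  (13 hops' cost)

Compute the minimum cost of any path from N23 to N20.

39 hops' cost

Candidate routes:
N23 → N21 → N28 → N8 → N20: 7+13+15+5 = 40
N23 → N28 → N8 → N20: 19+15+5 = 39
N23 → N28 → N29 → N20: 19+3+19 = 41
N23 → N21 → N28 → N29 → N20: 7+13+3+19 = 42
Cheapest is N23 → N28 → N8 → N20 at 39 hops' cost.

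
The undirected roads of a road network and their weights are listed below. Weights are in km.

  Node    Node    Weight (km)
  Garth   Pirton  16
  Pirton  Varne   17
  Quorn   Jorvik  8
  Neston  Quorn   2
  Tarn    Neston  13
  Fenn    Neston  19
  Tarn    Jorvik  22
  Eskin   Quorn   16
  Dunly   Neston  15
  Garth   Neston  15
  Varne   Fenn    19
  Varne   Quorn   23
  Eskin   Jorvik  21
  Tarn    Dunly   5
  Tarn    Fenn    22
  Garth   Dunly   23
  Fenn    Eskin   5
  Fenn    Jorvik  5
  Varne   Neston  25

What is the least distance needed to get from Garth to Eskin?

33 km

Compare a few routes:
Garth - Neston - Quorn - Jorvik - Fenn - Eskin: 15+2+8+5+5 = 35
Garth - Neston - Fenn - Eskin: 15+19+5 = 39
Garth - Neston - Quorn - Eskin: 15+2+16 = 33
Cheapest is Garth - Neston - Quorn - Eskin at 33 km.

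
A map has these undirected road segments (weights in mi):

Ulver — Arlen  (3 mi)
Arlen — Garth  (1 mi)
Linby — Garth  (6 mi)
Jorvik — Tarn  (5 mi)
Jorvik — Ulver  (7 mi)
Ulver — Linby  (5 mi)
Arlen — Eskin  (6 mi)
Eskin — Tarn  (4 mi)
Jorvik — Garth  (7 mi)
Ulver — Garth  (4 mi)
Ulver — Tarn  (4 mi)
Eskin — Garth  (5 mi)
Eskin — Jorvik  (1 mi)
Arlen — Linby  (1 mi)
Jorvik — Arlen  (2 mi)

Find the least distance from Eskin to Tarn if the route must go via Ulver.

10 mi

Best Eskin to Ulver: Eskin–Jorvik–Arlen–Ulver costing 6
Best Ulver to Tarn: Ulver–Tarn costing 4
Total via Ulver: 6 + 4 = 10 mi.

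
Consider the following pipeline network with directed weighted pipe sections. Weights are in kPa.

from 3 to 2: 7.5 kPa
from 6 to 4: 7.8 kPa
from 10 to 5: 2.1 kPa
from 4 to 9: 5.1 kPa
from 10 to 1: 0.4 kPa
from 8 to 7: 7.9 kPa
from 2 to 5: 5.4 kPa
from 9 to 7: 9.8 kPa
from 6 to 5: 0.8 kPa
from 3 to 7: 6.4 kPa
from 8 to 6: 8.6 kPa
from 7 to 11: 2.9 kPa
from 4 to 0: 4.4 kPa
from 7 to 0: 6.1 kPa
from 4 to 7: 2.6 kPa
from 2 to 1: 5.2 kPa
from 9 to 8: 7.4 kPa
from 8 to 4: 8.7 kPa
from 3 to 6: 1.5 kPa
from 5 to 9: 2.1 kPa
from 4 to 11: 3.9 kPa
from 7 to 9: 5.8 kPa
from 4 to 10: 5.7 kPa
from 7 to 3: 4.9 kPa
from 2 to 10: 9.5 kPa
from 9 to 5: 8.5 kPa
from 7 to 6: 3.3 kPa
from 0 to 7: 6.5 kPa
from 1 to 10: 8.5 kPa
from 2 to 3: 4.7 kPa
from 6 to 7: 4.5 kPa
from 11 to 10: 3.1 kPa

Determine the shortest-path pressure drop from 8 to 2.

Compare a few routes:
8 → 7 → 3 → 2: 7.9+4.9+7.5 = 20.3
8 → 6 → 7 → 3 → 2: 8.6+4.5+4.9+7.5 = 25.5
8 → 4 → 7 → 3 → 2: 8.7+2.6+4.9+7.5 = 23.7
8 → 6 → 4 → 7 → 3 → 2: 8.6+7.8+2.6+4.9+7.5 = 31.4
The minimum is 20.3 kPa via 8 → 7 → 3 → 2.

20.3 kPa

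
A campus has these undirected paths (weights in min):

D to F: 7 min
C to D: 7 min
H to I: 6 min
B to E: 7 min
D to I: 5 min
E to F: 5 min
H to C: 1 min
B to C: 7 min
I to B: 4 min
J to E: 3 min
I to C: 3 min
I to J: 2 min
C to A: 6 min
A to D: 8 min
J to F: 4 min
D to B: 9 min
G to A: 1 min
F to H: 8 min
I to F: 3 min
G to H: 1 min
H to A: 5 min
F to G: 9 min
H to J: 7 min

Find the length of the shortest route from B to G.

9 min

Shortest distances from B:
B: 0
I: 4  (via B)
J: 6  (via I)
C: 7  (via B)
E: 7  (via B)
F: 7  (via I)
H: 8  (via C)
D: 9  (via B)
G: 9  (via H)
Shortest route: B–C–H–G = 9 min.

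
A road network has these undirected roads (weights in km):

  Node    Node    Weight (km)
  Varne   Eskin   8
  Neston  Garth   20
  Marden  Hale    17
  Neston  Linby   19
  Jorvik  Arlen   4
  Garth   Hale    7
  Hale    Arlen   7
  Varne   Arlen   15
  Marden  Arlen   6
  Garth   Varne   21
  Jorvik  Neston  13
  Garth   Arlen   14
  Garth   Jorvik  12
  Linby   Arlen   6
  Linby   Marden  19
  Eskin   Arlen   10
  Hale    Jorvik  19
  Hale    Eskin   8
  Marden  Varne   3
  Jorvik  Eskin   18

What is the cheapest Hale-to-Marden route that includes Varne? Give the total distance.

Shortest Hale→Varne: Hale → Eskin → Varne = 16
Shortest Varne→Marden: Varne → Marden = 3
Total via Varne: 16 + 3 = 19 km.

19 km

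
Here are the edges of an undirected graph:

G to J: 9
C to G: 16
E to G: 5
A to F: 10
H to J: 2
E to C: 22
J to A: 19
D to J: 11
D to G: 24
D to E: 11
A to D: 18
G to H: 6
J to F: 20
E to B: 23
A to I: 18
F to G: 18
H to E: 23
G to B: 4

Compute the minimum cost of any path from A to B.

31

Enumerating some paths:
A - F - G - B: 10+18+4 = 32
A - J - H - G - B: 19+2+6+4 = 31
The minimum is 31 via A - J - H - G - B.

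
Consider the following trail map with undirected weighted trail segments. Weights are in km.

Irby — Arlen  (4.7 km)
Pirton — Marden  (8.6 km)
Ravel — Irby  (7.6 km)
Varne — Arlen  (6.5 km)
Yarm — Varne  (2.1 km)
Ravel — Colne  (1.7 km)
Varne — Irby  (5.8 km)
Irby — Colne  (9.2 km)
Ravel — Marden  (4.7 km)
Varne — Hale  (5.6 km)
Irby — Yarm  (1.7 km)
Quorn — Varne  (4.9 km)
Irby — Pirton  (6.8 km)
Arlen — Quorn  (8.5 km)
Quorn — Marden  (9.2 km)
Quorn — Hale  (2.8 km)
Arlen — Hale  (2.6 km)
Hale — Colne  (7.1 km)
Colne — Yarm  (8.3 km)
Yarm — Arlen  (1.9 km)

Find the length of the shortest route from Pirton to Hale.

Settle nodes by increasing distance from Pirton:
Pirton: 0
Irby: 6.8  (via Pirton)
Yarm: 8.5  (via Irby)
Marden: 8.6  (via Pirton)
Arlen: 10.4  (via Yarm)
Varne: 10.6  (via Yarm)
Hale: 13  (via Arlen)
Shortest route: Pirton → Irby → Yarm → Arlen → Hale = 13 km.

13 km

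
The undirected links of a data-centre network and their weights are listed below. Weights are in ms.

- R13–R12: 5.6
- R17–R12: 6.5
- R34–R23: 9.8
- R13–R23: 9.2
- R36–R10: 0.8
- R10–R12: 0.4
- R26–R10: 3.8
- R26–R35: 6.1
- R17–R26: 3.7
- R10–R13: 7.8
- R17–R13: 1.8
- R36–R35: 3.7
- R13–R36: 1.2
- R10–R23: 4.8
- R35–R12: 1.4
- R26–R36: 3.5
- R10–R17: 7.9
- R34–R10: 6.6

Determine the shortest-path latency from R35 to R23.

Shortest distances from R35:
R35: 0
R12: 1.4  (via R35)
R10: 1.8  (via R12)
R36: 2.6  (via R10)
R13: 3.8  (via R36)
R26: 5.6  (via R10)
R17: 5.6  (via R13)
R23: 6.6  (via R10)
Shortest route: R35 → R12 → R10 → R23 = 6.6 ms.

6.6 ms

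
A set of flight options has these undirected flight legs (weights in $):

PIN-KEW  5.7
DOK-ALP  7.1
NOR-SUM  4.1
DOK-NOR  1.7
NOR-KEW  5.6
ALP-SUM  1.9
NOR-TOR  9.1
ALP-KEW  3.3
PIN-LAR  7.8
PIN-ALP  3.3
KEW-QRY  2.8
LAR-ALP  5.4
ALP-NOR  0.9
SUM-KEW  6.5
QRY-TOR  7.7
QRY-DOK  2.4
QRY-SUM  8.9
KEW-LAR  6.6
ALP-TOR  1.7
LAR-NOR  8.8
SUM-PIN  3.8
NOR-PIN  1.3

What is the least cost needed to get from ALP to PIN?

$2.2

Settle nodes by increasing distance from ALP:
ALP: 0
NOR: 0.9  (via ALP)
TOR: 1.7  (via ALP)
SUM: 1.9  (via ALP)
PIN: 2.2  (via NOR)
Shortest route: ALP–NOR–PIN = $2.2.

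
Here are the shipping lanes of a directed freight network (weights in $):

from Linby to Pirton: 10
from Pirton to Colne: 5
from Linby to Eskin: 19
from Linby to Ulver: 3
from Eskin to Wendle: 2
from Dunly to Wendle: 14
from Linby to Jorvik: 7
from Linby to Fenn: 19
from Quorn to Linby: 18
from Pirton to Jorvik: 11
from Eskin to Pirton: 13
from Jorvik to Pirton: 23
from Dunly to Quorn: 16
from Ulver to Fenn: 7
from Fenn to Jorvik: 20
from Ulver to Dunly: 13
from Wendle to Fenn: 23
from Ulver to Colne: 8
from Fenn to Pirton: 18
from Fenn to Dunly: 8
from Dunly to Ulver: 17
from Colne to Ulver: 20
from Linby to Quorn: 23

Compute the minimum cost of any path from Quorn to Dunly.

$34

Enumerating some paths:
Quorn → Linby → Fenn → Dunly: 18+19+8 = 45
Quorn → Linby → Ulver → Dunly: 18+3+13 = 34
Quorn → Linby → Pirton → Colne → Ulver → Dunly: 18+10+5+20+13 = 66
Quorn → Linby → Ulver → Fenn → Dunly: 18+3+7+8 = 36
Cheapest is Quorn → Linby → Ulver → Dunly at $34.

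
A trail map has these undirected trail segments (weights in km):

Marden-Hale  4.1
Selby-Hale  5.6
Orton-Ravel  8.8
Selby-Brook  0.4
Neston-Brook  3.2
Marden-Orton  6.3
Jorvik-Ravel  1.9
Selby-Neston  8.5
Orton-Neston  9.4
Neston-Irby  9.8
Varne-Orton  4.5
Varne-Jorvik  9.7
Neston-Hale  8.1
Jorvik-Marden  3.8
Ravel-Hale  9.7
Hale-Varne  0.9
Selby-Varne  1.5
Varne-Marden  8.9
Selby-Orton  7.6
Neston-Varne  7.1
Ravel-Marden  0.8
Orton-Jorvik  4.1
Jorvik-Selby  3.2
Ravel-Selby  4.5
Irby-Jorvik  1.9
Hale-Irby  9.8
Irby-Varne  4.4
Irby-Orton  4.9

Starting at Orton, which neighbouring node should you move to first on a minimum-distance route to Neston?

Neston

Compare a few routes:
Orton - Neston: 9.4 = 9.4
Orton - Varne - Selby - Brook - Neston: 4.5+1.5+0.4+3.2 = 9.6
The minimum is 9.4 km via Orton - Neston.
So from Orton the first move is to Neston.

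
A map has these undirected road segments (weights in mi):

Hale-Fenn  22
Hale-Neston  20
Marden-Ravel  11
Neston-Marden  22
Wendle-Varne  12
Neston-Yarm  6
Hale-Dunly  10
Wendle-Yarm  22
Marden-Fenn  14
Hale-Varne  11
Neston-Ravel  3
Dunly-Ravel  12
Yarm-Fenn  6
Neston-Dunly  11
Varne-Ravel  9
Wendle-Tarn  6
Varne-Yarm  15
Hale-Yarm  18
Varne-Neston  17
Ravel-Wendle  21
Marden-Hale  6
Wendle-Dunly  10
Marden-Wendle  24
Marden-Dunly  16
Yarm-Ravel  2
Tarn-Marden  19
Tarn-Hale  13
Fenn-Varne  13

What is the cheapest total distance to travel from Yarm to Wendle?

22 mi

Enumerating some paths:
Yarm–Wendle: 22 = 22
Yarm–Ravel–Wendle: 2+21 = 23
The minimum is 22 mi via Yarm–Wendle.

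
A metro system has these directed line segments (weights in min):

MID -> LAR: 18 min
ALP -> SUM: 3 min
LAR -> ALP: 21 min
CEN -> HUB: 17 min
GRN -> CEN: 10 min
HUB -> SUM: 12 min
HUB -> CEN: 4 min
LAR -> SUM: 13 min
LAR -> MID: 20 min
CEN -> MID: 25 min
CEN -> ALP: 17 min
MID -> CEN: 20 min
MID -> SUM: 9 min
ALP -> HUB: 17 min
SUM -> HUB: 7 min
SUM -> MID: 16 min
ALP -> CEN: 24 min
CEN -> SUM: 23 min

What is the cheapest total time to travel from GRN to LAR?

53 min

Compare a few routes:
GRN → CEN → ALP → SUM → MID → LAR: 10+17+3+16+18 = 64
GRN → CEN → SUM → MID → LAR: 10+23+16+18 = 67
GRN → CEN → HUB → SUM → MID → LAR: 10+17+12+16+18 = 73
GRN → CEN → MID → LAR: 10+25+18 = 53
Cheapest is GRN → CEN → MID → LAR at 53 min.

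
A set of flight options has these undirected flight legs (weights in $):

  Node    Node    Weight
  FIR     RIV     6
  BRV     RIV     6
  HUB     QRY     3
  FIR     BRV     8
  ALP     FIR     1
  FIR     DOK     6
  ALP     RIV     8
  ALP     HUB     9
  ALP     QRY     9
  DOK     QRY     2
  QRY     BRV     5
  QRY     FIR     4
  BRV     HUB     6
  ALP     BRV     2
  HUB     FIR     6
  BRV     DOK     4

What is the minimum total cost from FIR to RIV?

Shortest distances from FIR:
FIR: 0
ALP: 1  (via FIR)
BRV: 3  (via ALP)
QRY: 4  (via FIR)
RIV: 6  (via FIR)
Shortest route: FIR–RIV = $6.

$6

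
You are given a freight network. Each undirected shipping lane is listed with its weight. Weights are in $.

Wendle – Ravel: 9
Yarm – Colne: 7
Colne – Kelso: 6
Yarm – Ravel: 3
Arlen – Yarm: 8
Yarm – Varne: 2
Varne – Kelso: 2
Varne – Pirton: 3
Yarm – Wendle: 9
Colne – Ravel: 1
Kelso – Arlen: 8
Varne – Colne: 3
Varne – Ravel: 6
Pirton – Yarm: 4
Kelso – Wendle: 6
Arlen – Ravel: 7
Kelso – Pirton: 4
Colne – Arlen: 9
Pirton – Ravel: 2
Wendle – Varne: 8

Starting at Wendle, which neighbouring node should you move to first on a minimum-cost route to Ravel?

Enumerating some paths:
Wendle–Varne–Colne–Ravel: 8+3+1 = 12
Wendle–Ravel: 9 = 9
The minimum is $9 via Wendle–Ravel.
So from Wendle the first move is to Ravel.

Ravel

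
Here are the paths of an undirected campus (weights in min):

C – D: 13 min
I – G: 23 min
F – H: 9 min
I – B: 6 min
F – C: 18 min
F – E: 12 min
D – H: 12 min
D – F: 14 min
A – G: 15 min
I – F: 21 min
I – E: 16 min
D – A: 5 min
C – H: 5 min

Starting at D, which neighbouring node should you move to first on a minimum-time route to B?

Candidate routes:
D - H - F - I - B: 12+9+21+6 = 48
D - F - I - B: 14+21+6 = 41
Cheapest is D - F - I - B at 41 min.
So from D the first move is to F.

F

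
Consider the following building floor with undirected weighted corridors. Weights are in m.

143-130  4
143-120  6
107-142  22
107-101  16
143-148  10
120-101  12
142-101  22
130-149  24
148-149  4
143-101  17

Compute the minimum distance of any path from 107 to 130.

Candidate routes:
107 - 101 - 143 - 130: 16+17+4 = 37
107 - 101 - 120 - 143 - 130: 16+12+6+4 = 38
107 - 142 - 101 - 143 - 130: 22+22+17+4 = 65
107 - 142 - 101 - 120 - 143 - 130: 22+22+12+6+4 = 66
The minimum is 37 m via 107 - 101 - 143 - 130.

37 m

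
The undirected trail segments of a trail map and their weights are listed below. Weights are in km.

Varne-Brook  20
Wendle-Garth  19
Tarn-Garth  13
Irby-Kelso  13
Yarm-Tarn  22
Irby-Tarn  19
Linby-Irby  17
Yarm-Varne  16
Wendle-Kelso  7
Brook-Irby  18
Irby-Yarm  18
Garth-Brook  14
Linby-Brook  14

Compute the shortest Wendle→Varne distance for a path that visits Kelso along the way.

Best Wendle to Kelso: Wendle–Kelso costing 7
Shortest Kelso→Varne: Kelso–Irby–Yarm–Varne = 47
Total via Kelso: 7 + 47 = 54 km.

54 km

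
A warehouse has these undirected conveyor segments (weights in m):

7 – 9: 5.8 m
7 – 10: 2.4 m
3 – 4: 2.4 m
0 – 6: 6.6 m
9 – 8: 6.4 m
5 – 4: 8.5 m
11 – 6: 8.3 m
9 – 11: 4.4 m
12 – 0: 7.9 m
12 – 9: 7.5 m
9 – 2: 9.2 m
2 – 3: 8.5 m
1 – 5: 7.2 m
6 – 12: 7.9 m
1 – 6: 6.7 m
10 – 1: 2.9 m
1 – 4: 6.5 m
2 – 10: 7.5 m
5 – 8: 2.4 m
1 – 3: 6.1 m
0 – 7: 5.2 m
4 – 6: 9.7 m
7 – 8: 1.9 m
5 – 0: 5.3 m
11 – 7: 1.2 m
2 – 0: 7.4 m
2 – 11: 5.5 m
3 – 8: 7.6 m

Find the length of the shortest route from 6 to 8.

Shortest distances from 6:
6: 0
0: 6.6  (via 6)
1: 6.7  (via 6)
12: 7.9  (via 6)
11: 8.3  (via 6)
7: 9.5  (via 11)
10: 9.6  (via 1)
4: 9.7  (via 6)
8: 11.4  (via 7)
Shortest route: 6 → 11 → 7 → 8 = 11.4 m.

11.4 m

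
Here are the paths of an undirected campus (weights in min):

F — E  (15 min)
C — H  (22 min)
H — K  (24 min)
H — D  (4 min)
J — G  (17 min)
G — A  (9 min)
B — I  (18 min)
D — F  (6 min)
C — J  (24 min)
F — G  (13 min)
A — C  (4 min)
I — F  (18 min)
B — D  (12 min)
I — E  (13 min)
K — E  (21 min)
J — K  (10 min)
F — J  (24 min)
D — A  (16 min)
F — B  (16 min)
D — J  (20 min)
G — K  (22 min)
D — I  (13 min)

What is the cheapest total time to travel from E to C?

41 min

Shortest distances from E:
E: 0
I: 13  (via E)
F: 15  (via E)
D: 21  (via F)
K: 21  (via E)
H: 25  (via D)
G: 28  (via F)
B: 31  (via I)
J: 31  (via K)
A: 37  (via D)
C: 41  (via A)
Shortest route: E–F–D–A–C = 41 min.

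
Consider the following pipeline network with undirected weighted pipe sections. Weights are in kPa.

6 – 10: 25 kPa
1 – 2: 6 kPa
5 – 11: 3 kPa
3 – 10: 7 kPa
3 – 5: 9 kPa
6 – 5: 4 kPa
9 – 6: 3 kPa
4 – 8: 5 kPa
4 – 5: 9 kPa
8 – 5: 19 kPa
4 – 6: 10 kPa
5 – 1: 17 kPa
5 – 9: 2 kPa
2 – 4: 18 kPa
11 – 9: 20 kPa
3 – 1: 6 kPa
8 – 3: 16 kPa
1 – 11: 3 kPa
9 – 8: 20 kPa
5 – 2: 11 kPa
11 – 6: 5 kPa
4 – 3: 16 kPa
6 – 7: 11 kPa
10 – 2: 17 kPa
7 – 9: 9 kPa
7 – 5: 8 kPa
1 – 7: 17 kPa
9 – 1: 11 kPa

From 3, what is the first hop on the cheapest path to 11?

Enumerating some paths:
3–1–11: 6+3 = 9
3–5–9–6–11: 9+2+3+5 = 19
3–5–11: 9+3 = 12
3–5–6–11: 9+4+5 = 18
The minimum is 9 kPa via 3–1–11.
So from 3 the first move is to 1.

1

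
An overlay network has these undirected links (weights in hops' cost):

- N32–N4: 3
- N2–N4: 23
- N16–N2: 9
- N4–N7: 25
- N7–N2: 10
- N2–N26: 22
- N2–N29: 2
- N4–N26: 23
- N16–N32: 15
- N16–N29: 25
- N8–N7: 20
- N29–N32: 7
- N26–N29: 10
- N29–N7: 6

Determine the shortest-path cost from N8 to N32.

33 hops' cost

Candidate routes:
N8–N7–N29–N32: 20+6+7 = 33
N8–N7–N2–N29–N32: 20+10+2+7 = 39
Cheapest is N8–N7–N29–N32 at 33 hops' cost.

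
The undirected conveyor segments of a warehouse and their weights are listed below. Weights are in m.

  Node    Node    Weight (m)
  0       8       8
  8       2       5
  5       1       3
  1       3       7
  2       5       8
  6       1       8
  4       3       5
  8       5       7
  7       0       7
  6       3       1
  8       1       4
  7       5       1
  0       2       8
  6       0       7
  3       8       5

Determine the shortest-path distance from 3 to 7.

Enumerating some paths:
3 → 8 → 5 → 7: 5+7+1 = 13
3 → 1 → 5 → 7: 7+3+1 = 11
Cheapest is 3 → 1 → 5 → 7 at 11 m.

11 m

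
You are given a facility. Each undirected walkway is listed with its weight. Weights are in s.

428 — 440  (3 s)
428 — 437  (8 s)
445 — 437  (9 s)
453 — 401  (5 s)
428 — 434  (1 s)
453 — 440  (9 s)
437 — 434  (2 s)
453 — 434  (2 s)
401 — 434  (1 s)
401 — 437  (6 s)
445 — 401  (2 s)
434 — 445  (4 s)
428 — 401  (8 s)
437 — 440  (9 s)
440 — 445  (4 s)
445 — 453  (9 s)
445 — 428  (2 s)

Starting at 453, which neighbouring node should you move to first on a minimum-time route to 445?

Enumerating some paths:
453–401–434–428–445: 5+1+1+2 = 9
453–434–401–445: 2+1+2 = 5
453–401–445: 5+2 = 7
453–434–445: 2+4 = 6
The minimum is 5 s via 453–434–401–445.
So from 453 the first move is to 434.

434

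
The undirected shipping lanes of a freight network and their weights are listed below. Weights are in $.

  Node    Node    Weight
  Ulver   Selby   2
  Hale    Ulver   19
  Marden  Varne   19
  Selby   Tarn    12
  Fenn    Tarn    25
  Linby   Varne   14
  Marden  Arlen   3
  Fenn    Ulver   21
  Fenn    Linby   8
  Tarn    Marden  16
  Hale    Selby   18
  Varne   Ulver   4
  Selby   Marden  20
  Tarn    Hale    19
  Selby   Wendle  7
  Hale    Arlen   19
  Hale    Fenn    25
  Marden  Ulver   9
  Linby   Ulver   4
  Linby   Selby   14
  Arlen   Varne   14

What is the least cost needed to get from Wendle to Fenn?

Running Dijkstra from Wendle:
Wendle: 0
Selby: 7  (via Wendle)
Ulver: 9  (via Selby)
Varne: 13  (via Ulver)
Linby: 13  (via Ulver)
Marden: 18  (via Ulver)
Tarn: 19  (via Selby)
Arlen: 21  (via Marden)
Fenn: 21  (via Linby)
Shortest route: Wendle–Selby–Ulver–Linby–Fenn = $21.

$21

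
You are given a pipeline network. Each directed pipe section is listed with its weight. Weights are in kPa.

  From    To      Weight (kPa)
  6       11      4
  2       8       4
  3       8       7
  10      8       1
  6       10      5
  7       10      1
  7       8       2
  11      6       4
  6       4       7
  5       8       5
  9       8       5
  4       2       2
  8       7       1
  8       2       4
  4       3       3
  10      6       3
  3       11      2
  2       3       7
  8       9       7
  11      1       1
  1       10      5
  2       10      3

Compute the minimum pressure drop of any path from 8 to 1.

Compare a few routes:
8–2–3–11–1: 4+7+2+1 = 14
8–7–10–6–11–1: 1+1+3+4+1 = 10
8–2–10–6–11–1: 4+3+3+4+1 = 15
The minimum is 10 kPa via 8–7–10–6–11–1.

10 kPa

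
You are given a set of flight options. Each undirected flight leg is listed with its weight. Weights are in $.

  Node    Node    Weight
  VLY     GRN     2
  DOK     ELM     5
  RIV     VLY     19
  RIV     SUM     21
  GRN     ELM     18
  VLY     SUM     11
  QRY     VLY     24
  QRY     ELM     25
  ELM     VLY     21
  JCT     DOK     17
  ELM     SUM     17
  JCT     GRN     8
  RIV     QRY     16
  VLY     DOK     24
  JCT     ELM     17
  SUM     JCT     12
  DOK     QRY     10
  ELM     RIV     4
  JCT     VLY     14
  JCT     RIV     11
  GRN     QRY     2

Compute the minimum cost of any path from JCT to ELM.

$15

Compare a few routes:
JCT → GRN → QRY → DOK → ELM: 8+2+10+5 = 25
JCT → DOK → ELM: 17+5 = 22
JCT → RIV → ELM: 11+4 = 15
JCT → ELM: 17 = 17
Cheapest is JCT → RIV → ELM at $15.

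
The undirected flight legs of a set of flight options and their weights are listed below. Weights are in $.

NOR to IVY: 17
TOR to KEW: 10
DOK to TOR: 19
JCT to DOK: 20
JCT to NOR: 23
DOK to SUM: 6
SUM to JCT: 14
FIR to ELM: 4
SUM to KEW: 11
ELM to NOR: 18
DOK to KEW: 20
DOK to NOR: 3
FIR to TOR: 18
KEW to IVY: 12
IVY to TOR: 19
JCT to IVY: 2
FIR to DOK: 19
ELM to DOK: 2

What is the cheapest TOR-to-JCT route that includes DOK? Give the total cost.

Best TOR to DOK: TOR–DOK costing 19
Best DOK to JCT: DOK–JCT costing 20
Total via DOK: 19 + 20 = $39.

$39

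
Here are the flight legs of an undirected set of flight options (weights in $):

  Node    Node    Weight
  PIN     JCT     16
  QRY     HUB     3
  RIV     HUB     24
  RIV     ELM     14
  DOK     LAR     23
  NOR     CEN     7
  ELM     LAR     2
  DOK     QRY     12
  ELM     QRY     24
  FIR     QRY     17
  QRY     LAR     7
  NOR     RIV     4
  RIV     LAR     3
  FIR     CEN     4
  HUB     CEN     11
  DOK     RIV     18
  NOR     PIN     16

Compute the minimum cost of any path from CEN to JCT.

Compare a few routes:
CEN → HUB → QRY → LAR → RIV → NOR → PIN → JCT: 11+3+7+3+4+16+16 = 60
CEN → NOR → PIN → JCT: 7+16+16 = 39
The minimum is $39 via CEN → NOR → PIN → JCT.

$39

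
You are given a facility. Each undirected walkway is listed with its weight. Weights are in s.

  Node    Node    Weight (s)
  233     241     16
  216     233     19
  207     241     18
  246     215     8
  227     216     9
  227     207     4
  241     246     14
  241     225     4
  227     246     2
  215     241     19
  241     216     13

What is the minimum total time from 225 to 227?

20 s

Enumerating some paths:
225 - 241 - 207 - 227: 4+18+4 = 26
225 - 241 - 246 - 227: 4+14+2 = 20
The minimum is 20 s via 225 - 241 - 246 - 227.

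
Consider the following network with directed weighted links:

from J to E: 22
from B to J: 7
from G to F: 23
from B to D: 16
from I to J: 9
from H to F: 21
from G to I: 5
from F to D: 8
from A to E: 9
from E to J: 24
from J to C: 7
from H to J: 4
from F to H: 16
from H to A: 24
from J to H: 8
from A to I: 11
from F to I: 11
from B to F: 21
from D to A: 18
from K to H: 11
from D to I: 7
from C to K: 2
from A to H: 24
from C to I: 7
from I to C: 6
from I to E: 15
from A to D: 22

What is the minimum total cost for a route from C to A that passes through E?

78

Best C to E: C–I–E costing 22
Best E to A: E–J–H–A costing 56
Total via E: 22 + 56 = 78.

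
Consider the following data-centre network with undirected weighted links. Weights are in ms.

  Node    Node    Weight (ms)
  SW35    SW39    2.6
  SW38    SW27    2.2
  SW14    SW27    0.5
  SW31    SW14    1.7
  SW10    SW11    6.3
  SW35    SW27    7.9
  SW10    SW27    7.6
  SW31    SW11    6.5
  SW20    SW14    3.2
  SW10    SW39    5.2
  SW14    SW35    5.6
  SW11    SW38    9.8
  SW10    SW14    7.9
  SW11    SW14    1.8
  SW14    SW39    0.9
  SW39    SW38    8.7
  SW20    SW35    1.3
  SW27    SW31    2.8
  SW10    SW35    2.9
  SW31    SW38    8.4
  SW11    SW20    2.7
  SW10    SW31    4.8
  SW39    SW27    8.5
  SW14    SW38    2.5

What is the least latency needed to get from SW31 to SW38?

Candidate routes:
SW31 → SW14 → SW27 → SW38: 1.7+0.5+2.2 = 4.4
SW31 → SW27 → SW38: 2.8+2.2 = 5
SW31 → SW14 → SW38: 1.7+2.5 = 4.2
Cheapest is SW31 → SW14 → SW38 at 4.2 ms.

4.2 ms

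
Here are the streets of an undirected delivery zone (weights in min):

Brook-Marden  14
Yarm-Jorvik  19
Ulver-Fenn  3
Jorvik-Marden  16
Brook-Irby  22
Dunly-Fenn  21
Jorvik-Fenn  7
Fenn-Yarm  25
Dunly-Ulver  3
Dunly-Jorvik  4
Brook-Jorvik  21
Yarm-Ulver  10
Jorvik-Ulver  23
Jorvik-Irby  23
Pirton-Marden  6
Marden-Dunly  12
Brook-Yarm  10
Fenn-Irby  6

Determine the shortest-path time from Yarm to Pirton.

30 min

Compare a few routes:
Yarm–Ulver–Dunly–Marden–Pirton: 10+3+12+6 = 31
Yarm–Ulver–Dunly–Jorvik–Marden–Pirton: 10+3+4+16+6 = 39
Yarm–Brook–Marden–Pirton: 10+14+6 = 30
The minimum is 30 min via Yarm–Brook–Marden–Pirton.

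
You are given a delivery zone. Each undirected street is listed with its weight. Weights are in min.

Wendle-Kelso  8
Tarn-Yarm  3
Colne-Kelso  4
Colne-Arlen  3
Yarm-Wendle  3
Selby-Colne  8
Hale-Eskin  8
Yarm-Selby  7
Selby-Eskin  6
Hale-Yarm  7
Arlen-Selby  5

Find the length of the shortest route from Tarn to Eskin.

Candidate routes:
Tarn–Yarm–Wendle–Kelso–Colne–Arlen–Selby–Eskin: 3+3+8+4+3+5+6 = 32
Tarn–Yarm–Selby–Eskin: 3+7+6 = 16
Tarn–Yarm–Hale–Eskin: 3+7+8 = 18
The minimum is 16 min via Tarn–Yarm–Selby–Eskin.

16 min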